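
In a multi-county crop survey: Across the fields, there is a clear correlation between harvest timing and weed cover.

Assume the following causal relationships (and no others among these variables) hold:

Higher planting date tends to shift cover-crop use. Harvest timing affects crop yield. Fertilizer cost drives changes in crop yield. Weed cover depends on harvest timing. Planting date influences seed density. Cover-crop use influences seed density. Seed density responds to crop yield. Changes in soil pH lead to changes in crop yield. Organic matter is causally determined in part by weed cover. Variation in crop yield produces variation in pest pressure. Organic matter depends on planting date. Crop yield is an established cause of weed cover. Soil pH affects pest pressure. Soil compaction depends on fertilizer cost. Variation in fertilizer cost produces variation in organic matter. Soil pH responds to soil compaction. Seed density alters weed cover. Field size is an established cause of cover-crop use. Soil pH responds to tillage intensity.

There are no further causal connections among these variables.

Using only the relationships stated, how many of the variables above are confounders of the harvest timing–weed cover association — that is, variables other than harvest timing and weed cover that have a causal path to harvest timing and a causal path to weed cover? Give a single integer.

No listed variable has a causal path to both harvest timing and weed cover, so there are no common causes.

0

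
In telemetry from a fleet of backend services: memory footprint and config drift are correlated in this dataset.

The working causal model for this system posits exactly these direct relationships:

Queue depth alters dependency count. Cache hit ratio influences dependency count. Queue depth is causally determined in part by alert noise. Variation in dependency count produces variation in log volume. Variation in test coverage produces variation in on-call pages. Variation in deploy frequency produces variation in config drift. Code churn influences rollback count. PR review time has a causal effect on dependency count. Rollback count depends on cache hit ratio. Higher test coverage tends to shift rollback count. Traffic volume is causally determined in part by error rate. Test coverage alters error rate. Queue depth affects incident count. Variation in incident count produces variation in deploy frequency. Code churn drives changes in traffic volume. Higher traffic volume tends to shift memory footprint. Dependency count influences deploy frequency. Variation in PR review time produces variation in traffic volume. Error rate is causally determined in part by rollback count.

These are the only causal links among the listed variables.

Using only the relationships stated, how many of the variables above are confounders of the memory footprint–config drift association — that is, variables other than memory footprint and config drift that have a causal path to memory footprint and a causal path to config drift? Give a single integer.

2

The common causes are: PR review time (to memory footprint via PR review time → traffic volume → memory footprint; to config drift via PR review time → dependency count → deploy frequency → config drift); cache hit ratio (to memory footprint via cache hit ratio → rollback count → error rate → traffic volume → memory footprint; to config drift via cache hit ratio → dependency count → deploy frequency → config drift).
Every other variable lacks a causal path to at least one of memory footprint and config drift.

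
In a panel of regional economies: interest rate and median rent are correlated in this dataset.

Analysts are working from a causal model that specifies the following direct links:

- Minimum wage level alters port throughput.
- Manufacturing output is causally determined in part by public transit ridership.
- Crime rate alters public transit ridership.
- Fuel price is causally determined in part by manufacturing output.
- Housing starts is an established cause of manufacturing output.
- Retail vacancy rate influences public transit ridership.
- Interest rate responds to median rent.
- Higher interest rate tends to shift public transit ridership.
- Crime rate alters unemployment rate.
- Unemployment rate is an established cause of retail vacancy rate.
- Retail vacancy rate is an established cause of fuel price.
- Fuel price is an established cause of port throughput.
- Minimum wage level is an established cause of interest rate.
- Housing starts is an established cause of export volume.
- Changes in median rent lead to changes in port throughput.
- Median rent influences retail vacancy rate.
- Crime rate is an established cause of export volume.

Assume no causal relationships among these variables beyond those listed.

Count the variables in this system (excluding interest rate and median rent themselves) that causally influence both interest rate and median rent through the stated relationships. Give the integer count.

No listed variable has a causal path to both interest rate and median rent, so there are no common causes.

0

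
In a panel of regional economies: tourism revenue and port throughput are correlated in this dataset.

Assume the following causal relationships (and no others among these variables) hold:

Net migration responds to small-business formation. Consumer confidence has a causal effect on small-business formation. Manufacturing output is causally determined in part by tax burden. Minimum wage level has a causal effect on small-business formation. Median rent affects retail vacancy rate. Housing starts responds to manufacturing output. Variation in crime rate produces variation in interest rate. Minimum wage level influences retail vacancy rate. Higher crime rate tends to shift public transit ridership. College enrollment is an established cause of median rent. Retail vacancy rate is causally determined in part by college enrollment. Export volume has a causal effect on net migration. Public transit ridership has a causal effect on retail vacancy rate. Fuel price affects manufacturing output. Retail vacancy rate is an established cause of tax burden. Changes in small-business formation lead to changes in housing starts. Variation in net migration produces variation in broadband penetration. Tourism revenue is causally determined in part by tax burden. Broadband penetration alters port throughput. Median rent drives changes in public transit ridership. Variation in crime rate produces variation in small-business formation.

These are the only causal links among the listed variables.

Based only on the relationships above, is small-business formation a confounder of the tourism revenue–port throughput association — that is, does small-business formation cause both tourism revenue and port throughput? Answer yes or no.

no

Small-business formation has no stated causal path to tourism revenue. A confounder must cause both variables, so small-business formation does not qualify.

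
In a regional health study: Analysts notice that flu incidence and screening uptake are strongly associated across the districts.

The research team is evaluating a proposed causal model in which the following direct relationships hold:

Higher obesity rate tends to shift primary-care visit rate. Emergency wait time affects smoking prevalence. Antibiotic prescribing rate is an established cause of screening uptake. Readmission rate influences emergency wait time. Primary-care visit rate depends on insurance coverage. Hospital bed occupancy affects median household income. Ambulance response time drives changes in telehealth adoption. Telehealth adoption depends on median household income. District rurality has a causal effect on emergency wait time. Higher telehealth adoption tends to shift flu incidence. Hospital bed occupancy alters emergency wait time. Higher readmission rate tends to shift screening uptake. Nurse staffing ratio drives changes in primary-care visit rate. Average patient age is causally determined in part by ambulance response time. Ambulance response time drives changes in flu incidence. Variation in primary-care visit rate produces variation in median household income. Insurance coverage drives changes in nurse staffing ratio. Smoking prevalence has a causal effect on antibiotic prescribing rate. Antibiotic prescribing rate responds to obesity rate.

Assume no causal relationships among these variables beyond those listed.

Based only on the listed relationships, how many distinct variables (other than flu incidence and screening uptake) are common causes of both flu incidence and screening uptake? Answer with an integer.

The common causes are: hospital bed occupancy (to flu incidence via hospital bed occupancy → median household income → telehealth adoption → flu incidence; to screening uptake via hospital bed occupancy → emergency wait time → smoking prevalence → antibiotic prescribing rate → screening uptake); obesity rate (to flu incidence via obesity rate → primary-care visit rate → median household income → telehealth adoption → flu incidence; to screening uptake via obesity rate → antibiotic prescribing rate → screening uptake).
Every other variable lacks a causal path to at least one of flu incidence and screening uptake.

2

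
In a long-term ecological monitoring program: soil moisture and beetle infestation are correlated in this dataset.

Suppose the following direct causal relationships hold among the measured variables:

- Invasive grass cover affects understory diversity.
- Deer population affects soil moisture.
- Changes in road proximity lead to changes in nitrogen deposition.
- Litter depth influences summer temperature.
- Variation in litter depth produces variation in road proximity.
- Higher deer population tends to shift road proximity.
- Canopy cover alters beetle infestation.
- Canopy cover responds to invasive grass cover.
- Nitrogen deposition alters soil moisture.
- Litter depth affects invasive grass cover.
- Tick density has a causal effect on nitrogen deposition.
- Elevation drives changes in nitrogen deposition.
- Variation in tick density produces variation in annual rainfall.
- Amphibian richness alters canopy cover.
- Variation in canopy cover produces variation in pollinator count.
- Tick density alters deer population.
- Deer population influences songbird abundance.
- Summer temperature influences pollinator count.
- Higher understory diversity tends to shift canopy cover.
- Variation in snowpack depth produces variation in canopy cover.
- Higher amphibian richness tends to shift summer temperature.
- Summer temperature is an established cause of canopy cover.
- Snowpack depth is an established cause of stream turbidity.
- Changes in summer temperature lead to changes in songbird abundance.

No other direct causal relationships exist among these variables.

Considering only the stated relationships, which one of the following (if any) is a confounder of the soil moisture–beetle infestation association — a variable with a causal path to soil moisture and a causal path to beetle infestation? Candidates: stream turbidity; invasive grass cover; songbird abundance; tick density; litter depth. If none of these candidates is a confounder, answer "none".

Litter depth causes soil moisture (litter depth → road proximity → nitrogen deposition → soil moisture) and also causes beetle infestation (litter depth → summer temperature → canopy cover → beetle infestation); it is a common cause of both.
Each of the other candidates lacks a causal path to at least one of soil moisture and beetle infestation, so they do not confound the relationship.

litter depth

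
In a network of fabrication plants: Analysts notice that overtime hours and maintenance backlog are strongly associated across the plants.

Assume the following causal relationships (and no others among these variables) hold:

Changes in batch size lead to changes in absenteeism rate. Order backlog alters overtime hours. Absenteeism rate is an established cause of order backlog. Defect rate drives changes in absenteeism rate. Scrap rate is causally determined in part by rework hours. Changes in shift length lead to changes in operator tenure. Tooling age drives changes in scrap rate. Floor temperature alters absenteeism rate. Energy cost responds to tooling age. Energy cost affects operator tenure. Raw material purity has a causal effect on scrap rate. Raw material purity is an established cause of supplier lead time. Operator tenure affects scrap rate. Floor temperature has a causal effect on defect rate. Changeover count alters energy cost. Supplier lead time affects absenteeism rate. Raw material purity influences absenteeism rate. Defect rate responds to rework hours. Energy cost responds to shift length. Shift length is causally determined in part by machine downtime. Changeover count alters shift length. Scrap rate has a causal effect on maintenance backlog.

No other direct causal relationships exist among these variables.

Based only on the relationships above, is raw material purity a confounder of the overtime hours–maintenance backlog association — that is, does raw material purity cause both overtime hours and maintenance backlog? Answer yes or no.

yes

Raw material purity has a causal path to overtime hours (raw material purity → absenteeism rate → order backlog → overtime hours) and to maintenance backlog (raw material purity → scrap rate → maintenance backlog), so it is a common cause of both — a confounder.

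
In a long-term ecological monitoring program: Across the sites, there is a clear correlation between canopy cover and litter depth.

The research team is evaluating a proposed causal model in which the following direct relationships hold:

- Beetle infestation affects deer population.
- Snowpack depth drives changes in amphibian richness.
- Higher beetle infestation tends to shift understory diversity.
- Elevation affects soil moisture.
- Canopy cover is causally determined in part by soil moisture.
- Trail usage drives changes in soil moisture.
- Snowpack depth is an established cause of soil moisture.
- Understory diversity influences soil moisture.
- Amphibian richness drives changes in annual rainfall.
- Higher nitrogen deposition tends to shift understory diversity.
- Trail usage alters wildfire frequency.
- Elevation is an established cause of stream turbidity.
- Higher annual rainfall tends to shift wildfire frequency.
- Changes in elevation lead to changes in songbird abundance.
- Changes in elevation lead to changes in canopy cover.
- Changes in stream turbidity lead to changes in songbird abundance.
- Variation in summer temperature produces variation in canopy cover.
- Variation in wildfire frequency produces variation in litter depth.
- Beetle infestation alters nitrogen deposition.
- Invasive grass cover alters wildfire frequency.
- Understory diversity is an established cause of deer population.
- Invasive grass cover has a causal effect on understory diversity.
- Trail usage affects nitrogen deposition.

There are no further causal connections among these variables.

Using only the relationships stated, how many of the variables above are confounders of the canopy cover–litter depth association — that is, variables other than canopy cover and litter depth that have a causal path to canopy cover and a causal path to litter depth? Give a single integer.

3

The common causes are: invasive grass cover (to canopy cover via invasive grass cover → understory diversity → soil moisture → canopy cover; to litter depth via invasive grass cover → wildfire frequency → litter depth); snowpack depth (to canopy cover via snowpack depth → soil moisture → canopy cover; to litter depth via snowpack depth → amphibian richness → annual rainfall → wildfire frequency → litter depth); trail usage (to canopy cover via trail usage → soil moisture → canopy cover; to litter depth via trail usage → wildfire frequency → litter depth).
Every other variable lacks a causal path to at least one of canopy cover and litter depth.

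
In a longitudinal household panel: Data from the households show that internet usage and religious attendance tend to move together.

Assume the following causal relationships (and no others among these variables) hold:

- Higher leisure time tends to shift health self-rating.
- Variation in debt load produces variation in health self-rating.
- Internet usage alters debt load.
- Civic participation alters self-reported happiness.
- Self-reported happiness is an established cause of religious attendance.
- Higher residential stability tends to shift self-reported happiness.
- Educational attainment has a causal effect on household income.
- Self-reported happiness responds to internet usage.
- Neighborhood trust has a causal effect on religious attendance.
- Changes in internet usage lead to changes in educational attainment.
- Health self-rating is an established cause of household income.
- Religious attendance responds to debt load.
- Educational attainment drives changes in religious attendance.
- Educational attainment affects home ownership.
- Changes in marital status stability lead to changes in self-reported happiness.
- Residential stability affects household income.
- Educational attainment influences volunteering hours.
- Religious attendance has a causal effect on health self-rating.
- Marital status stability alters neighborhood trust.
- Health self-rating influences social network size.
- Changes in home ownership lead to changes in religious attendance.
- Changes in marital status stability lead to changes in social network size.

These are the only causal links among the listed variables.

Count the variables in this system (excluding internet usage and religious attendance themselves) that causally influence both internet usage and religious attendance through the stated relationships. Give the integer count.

0

No listed variable has a causal path to both internet usage and religious attendance, so there are no common causes.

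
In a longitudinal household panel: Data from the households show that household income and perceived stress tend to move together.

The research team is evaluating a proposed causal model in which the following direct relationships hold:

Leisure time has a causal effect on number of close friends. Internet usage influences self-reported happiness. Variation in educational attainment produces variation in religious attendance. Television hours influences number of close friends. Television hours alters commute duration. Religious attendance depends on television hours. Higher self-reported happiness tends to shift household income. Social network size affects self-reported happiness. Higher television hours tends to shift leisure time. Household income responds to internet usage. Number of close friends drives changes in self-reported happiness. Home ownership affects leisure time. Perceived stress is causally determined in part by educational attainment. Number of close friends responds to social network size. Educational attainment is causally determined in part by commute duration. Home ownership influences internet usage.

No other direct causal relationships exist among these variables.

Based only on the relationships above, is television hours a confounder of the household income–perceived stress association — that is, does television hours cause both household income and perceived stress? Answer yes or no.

Television hours has a causal path to household income (television hours → number of close friends → self-reported happiness → household income) and to perceived stress (television hours → commute duration → educational attainment → perceived stress), so it is a common cause of both — a confounder.

yes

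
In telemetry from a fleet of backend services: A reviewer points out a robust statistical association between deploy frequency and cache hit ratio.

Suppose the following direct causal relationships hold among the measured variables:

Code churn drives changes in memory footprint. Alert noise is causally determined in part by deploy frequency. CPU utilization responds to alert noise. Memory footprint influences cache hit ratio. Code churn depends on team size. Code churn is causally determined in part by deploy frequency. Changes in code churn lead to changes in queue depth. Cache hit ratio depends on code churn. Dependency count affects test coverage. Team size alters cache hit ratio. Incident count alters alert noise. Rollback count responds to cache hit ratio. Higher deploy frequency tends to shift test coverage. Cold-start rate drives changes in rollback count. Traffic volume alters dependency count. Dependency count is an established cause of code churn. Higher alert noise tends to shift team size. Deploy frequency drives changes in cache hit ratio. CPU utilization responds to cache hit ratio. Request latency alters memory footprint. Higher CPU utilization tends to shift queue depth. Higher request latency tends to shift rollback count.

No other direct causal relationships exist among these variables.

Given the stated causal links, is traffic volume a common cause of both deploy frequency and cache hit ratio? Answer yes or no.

no

Traffic volume has no stated causal path to deploy frequency. A confounder must cause both variables, so traffic volume does not qualify.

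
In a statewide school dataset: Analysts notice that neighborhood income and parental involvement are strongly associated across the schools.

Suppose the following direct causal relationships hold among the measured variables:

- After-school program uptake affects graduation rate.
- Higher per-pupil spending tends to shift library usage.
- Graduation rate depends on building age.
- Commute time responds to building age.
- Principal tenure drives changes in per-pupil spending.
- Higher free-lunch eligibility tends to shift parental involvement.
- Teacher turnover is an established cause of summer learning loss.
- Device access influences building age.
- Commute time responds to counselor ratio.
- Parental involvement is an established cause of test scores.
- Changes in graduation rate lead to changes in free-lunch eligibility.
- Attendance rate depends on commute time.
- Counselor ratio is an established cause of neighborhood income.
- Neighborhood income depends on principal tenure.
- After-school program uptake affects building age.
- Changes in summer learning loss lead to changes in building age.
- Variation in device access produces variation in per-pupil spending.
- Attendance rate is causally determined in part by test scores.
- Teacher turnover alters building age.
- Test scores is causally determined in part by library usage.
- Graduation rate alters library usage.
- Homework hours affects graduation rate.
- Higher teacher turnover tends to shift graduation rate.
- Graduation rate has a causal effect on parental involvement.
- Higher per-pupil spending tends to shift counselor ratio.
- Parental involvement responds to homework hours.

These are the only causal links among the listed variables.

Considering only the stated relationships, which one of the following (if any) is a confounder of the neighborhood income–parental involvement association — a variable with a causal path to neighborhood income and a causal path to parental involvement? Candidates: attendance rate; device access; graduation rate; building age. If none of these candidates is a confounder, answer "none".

device access

Device access causes neighborhood income (device access → per-pupil spending → counselor ratio → neighborhood income) and also causes parental involvement (device access → building age → graduation rate → parental involvement); it is a common cause of both.
Each of the other candidates lacks a causal path to at least one of neighborhood income and parental involvement, so they do not confound the relationship.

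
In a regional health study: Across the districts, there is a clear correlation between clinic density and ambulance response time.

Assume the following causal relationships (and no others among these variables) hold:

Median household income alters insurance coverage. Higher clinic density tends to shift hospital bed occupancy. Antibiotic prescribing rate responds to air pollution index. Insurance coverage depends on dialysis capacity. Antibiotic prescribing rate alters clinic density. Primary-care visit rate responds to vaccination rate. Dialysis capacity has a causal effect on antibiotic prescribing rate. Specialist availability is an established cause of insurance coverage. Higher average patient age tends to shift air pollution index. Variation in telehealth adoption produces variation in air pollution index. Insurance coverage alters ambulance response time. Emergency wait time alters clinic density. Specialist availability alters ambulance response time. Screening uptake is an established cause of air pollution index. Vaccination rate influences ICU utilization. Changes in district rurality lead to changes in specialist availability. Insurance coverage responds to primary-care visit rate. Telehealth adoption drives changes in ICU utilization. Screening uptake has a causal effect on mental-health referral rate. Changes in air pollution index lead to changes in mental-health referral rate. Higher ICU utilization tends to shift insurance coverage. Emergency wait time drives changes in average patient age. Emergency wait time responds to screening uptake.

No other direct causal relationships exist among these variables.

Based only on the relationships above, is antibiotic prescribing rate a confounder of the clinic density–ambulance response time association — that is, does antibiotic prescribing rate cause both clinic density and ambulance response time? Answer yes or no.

no

Antibiotic prescribing rate has no stated causal path to ambulance response time. A confounder must cause both variables, so antibiotic prescribing rate does not qualify.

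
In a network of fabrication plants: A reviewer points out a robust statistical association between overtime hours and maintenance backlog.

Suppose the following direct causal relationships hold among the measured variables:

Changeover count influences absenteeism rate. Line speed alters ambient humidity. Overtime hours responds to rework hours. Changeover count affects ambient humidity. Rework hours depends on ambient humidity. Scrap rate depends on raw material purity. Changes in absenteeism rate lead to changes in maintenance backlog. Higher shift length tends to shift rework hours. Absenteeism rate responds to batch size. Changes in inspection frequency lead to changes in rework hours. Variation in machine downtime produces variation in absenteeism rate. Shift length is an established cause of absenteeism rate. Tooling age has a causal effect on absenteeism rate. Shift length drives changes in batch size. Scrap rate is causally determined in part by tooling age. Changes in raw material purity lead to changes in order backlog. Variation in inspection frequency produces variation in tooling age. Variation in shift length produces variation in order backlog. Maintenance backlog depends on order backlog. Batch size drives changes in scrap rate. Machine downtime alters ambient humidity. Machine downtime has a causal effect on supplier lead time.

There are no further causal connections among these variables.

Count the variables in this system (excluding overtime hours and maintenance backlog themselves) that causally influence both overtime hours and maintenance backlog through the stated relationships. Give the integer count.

4

The common causes are: changeover count (to overtime hours via changeover count → ambient humidity → rework hours → overtime hours; to maintenance backlog via changeover count → absenteeism rate → maintenance backlog); inspection frequency (to overtime hours via inspection frequency → rework hours → overtime hours; to maintenance backlog via inspection frequency → tooling age → absenteeism rate → maintenance backlog); machine downtime (to overtime hours via machine downtime → ambient humidity → rework hours → overtime hours; to maintenance backlog via machine downtime → absenteeism rate → maintenance backlog); shift length (to overtime hours via shift length → rework hours → overtime hours; to maintenance backlog via shift length → order backlog → maintenance backlog).
Every other variable lacks a causal path to at least one of overtime hours and maintenance backlog.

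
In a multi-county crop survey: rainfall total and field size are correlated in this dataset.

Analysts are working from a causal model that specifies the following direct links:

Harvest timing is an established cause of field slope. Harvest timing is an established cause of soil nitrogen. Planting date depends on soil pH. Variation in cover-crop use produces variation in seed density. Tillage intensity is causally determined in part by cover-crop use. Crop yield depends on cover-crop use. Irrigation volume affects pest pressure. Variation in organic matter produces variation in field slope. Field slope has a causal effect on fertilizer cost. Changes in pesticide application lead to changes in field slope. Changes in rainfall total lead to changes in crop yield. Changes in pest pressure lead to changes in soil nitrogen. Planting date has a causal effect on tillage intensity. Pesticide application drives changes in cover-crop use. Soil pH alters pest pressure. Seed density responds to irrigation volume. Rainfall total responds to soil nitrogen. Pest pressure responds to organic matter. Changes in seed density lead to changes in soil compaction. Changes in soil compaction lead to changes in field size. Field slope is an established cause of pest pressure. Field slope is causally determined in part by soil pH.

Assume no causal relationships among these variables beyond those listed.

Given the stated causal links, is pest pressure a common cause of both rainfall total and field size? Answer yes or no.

Pest pressure has no stated causal path to field size. A confounder must cause both variables, so pest pressure does not qualify.

no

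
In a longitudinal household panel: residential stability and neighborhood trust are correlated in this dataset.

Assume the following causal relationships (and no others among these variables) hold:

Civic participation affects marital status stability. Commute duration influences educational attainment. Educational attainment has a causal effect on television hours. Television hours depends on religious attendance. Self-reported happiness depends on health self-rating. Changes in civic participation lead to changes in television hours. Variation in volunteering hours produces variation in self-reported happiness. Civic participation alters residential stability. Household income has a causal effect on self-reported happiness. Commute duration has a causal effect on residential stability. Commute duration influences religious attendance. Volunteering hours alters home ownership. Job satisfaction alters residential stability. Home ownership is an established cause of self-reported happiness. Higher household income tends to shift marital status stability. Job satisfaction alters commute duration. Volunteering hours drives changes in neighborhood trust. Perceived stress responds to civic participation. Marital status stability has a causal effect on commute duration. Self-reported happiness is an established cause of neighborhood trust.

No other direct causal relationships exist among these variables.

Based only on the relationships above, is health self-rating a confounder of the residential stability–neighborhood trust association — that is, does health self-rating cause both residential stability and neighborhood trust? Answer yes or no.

Health self-rating has no stated causal path to residential stability. A confounder must cause both variables, so health self-rating does not qualify.

no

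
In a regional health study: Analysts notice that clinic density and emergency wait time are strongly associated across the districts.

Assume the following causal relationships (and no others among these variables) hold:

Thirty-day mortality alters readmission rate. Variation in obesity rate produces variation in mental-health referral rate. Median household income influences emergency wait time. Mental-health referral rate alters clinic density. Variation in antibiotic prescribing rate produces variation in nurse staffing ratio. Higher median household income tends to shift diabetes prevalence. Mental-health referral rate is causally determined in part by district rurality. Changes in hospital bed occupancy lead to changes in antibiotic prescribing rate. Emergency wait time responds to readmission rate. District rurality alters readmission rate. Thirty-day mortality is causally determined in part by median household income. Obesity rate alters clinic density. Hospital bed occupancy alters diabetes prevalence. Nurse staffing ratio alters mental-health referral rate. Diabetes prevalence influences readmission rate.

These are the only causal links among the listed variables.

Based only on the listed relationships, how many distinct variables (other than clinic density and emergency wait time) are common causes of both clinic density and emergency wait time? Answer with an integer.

2

The common causes are: district rurality (to clinic density via district rurality → mental-health referral rate → clinic density; to emergency wait time via district rurality → readmission rate → emergency wait time); hospital bed occupancy (to clinic density via hospital bed occupancy → antibiotic prescribing rate → nurse staffing ratio → mental-health referral rate → clinic density; to emergency wait time via hospital bed occupancy → diabetes prevalence → readmission rate → emergency wait time).
Every other variable lacks a causal path to at least one of clinic density and emergency wait time.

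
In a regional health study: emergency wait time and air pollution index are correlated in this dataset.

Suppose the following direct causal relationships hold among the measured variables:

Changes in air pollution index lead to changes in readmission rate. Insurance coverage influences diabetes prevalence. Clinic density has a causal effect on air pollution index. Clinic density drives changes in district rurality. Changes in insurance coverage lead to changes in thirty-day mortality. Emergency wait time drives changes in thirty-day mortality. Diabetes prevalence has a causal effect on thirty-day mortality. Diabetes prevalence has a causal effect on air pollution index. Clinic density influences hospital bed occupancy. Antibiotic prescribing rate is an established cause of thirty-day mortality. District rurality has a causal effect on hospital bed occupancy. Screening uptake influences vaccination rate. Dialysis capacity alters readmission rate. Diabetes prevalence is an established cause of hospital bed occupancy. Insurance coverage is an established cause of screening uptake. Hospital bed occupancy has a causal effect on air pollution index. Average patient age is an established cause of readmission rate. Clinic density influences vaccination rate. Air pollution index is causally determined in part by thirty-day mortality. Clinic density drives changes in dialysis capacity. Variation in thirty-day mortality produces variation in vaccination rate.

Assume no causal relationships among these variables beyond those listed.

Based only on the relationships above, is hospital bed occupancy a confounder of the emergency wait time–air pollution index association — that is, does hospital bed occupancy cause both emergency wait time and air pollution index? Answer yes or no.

no

Hospital bed occupancy has no stated causal path to emergency wait time. A confounder must cause both variables, so hospital bed occupancy does not qualify.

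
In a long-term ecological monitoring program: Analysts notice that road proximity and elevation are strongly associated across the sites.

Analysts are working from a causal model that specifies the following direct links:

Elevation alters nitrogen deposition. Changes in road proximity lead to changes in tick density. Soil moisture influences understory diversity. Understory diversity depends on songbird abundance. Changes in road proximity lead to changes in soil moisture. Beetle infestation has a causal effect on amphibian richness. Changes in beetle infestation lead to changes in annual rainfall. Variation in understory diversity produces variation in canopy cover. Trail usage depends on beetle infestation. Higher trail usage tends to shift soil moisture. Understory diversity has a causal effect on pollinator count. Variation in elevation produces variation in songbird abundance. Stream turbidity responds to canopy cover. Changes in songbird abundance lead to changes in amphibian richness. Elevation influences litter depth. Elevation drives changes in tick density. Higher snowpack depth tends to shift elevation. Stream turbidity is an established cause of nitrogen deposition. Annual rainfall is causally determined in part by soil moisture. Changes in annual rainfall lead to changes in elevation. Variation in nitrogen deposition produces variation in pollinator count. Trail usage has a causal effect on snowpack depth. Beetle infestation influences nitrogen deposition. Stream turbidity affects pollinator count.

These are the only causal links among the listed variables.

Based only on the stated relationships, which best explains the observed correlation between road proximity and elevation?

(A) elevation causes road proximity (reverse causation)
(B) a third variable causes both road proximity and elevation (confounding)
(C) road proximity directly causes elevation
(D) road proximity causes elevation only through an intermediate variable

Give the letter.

Road proximity reaches elevation through road proximity → soil moisture → annual rainfall → elevation — an indirect causal chain with no direct road proximity → elevation link. No variable causes both road proximity and elevation, so confounding is ruled out; the effect is mediated.

D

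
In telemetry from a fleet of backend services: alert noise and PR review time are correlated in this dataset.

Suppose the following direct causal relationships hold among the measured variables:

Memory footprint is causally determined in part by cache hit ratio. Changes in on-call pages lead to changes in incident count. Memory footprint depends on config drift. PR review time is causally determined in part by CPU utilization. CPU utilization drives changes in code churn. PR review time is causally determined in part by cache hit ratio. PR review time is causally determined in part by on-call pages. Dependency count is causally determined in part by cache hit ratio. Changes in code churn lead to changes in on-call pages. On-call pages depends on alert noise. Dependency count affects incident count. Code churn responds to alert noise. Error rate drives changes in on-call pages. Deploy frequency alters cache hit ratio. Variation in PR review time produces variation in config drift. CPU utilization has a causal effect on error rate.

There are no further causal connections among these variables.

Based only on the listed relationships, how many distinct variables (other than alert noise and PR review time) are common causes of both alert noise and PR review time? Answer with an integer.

No listed variable has a causal path to both alert noise and PR review time, so there are no common causes.

0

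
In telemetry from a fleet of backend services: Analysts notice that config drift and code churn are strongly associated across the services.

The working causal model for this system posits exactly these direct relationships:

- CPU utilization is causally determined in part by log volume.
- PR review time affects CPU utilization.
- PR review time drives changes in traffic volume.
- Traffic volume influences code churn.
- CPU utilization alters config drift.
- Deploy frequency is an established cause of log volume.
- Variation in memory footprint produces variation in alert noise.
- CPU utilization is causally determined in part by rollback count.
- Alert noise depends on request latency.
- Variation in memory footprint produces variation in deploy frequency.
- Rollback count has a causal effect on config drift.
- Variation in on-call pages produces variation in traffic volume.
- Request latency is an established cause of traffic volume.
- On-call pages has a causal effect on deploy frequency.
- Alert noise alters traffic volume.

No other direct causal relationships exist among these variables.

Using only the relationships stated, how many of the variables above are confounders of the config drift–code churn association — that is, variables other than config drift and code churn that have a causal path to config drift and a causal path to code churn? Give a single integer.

3

The common causes are: PR review time (to config drift via PR review time → CPU utilization → config drift; to code churn via PR review time → traffic volume → code churn); memory footprint (to config drift via memory footprint → deploy frequency → log volume → CPU utilization → config drift; to code churn via memory footprint → alert noise → traffic volume → code churn); on-call pages (to config drift via on-call pages → deploy frequency → log volume → CPU utilization → config drift; to code churn via on-call pages → traffic volume → code churn).
Every other variable lacks a causal path to at least one of config drift and code churn.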